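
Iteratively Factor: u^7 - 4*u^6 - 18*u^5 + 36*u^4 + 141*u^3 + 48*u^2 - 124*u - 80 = (u + 2)*(u^6 - 6*u^5 - 6*u^4 + 48*u^3 + 45*u^2 - 42*u - 40) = (u - 4)*(u + 2)*(u^5 - 2*u^4 - 14*u^3 - 8*u^2 + 13*u + 10) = (u - 5)*(u - 4)*(u + 2)*(u^4 + 3*u^3 + u^2 - 3*u - 2) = (u - 5)*(u - 4)*(u + 1)*(u + 2)*(u^3 + 2*u^2 - u - 2) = (u - 5)*(u - 4)*(u - 1)*(u + 1)*(u + 2)*(u^2 + 3*u + 2) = (u - 5)*(u - 4)*(u - 1)*(u + 1)^2*(u + 2)*(u + 2)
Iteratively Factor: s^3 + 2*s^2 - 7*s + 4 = (s - 1)*(s^2 + 3*s - 4) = (s - 1)*(s + 4)*(s - 1)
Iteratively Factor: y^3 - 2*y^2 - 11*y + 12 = (y - 4)*(y^2 + 2*y - 3) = (y - 4)*(y + 3)*(y - 1)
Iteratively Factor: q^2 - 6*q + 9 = (q - 3)*(q - 3)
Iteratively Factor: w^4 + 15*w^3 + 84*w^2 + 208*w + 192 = (w + 4)*(w^3 + 11*w^2 + 40*w + 48) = (w + 3)*(w + 4)*(w^2 + 8*w + 16) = (w + 3)*(w + 4)^2*(w + 4)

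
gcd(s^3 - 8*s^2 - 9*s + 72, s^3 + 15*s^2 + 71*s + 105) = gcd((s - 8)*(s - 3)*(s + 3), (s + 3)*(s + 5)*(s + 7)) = s + 3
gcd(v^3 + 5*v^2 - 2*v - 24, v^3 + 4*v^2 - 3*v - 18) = v^2 + v - 6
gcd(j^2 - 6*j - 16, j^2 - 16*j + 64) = j - 8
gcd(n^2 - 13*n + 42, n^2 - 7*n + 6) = n - 6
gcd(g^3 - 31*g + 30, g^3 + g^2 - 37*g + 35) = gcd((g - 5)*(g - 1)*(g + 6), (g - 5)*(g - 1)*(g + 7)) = g^2 - 6*g + 5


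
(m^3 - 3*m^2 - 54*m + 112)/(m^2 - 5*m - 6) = (-m^3 + 3*m^2 + 54*m - 112)/(-m^2 + 5*m + 6)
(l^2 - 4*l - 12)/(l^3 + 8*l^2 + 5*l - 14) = (l - 6)/(l^2 + 6*l - 7)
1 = 1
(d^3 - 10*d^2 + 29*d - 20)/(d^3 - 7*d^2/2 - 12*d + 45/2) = 2*(d^2 - 5*d + 4)/(2*d^2 + 3*d - 9)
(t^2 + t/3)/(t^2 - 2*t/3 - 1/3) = t/(t - 1)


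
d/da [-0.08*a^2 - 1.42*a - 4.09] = -0.16*a - 1.42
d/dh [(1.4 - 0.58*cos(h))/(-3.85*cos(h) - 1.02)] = -5.9816*sin(h)/(3.85*cos(h) + 1.02)^2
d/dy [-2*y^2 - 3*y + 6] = -4*y - 3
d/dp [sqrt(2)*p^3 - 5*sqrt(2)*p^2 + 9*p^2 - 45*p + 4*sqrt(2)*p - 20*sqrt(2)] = 3*sqrt(2)*p^2 - 10*sqrt(2)*p + 18*p - 45 + 4*sqrt(2)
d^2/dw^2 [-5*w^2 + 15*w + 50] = -10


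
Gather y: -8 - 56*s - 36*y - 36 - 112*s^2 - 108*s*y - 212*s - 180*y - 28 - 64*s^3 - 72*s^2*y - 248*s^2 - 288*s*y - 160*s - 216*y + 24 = -64*s^3 - 360*s^2 - 428*s + y*(-72*s^2 - 396*s - 432) - 48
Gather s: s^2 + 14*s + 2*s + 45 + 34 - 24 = s^2 + 16*s + 55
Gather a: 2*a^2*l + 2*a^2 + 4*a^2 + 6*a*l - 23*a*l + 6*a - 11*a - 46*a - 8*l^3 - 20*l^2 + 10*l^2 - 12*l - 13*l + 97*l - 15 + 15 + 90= a^2*(2*l + 6) + a*(-17*l - 51) - 8*l^3 - 10*l^2 + 72*l + 90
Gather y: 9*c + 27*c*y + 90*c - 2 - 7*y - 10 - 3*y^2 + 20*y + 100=99*c - 3*y^2 + y*(27*c + 13) + 88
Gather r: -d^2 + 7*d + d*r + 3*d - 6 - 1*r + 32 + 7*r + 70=-d^2 + 10*d + r*(d + 6) + 96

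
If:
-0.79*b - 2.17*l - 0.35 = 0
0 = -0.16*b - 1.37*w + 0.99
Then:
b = 6.1875 - 8.5625*w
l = 3.11722350230415*w - 2.41388248847926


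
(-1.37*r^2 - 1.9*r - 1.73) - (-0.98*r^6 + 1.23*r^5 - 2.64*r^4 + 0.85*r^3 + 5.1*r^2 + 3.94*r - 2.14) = 0.98*r^6 - 1.23*r^5 + 2.64*r^4 - 0.85*r^3 - 6.47*r^2 - 5.84*r + 0.41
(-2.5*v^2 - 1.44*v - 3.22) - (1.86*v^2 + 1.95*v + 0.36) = -4.36*v^2 - 3.39*v - 3.58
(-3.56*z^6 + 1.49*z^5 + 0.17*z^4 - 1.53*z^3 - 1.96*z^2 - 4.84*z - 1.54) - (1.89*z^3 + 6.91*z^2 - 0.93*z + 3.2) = -3.56*z^6 + 1.49*z^5 + 0.17*z^4 - 3.42*z^3 - 8.87*z^2 - 3.91*z - 4.74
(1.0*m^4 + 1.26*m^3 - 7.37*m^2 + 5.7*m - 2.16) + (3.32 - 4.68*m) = 1.0*m^4 + 1.26*m^3 - 7.37*m^2 + 1.02*m + 1.16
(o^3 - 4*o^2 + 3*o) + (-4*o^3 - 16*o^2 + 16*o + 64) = -3*o^3 - 20*o^2 + 19*o + 64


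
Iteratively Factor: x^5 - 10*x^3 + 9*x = (x + 3)*(x^4 - 3*x^3 - x^2 + 3*x) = (x - 1)*(x + 3)*(x^3 - 2*x^2 - 3*x) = x*(x - 1)*(x + 3)*(x^2 - 2*x - 3) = x*(x - 1)*(x + 1)*(x + 3)*(x - 3)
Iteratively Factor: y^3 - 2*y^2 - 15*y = (y - 5)*(y^2 + 3*y) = (y - 5)*(y + 3)*(y)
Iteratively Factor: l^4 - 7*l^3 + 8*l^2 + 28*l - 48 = (l - 2)*(l^3 - 5*l^2 - 2*l + 24) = (l - 4)*(l - 2)*(l^2 - l - 6) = (l - 4)*(l - 2)*(l + 2)*(l - 3)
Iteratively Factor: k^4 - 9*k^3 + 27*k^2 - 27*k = (k - 3)*(k^3 - 6*k^2 + 9*k) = (k - 3)^2*(k^2 - 3*k) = k*(k - 3)^2*(k - 3)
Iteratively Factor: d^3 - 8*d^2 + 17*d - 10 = (d - 1)*(d^2 - 7*d + 10) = (d - 5)*(d - 1)*(d - 2)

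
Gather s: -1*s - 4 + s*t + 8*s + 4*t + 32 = s*(t + 7) + 4*t + 28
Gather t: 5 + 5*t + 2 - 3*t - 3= 2*t + 4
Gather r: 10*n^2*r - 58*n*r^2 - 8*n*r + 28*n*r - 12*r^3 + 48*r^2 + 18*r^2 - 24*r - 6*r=-12*r^3 + r^2*(66 - 58*n) + r*(10*n^2 + 20*n - 30)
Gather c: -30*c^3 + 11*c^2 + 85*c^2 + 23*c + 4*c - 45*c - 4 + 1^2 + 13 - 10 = -30*c^3 + 96*c^2 - 18*c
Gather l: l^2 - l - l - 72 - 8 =l^2 - 2*l - 80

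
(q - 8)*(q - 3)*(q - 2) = q^3 - 13*q^2 + 46*q - 48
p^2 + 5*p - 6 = (p - 1)*(p + 6)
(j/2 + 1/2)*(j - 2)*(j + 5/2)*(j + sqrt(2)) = j^4/2 + sqrt(2)*j^3/2 + 3*j^3/4 - 9*j^2/4 + 3*sqrt(2)*j^2/4 - 9*sqrt(2)*j/4 - 5*j/2 - 5*sqrt(2)/2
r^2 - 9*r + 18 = (r - 6)*(r - 3)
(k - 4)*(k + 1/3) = k^2 - 11*k/3 - 4/3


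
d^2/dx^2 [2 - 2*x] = 0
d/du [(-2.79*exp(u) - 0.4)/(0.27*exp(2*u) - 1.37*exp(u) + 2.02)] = (0.7533*exp(2*u) + 0.216*exp(u) - 6.1838)*exp(u)/(0.0729*exp(4*u) - 0.7398*exp(3*u) + 2.9677*exp(2*u) - 5.5348*exp(u) + 4.0804)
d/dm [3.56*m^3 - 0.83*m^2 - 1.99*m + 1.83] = 10.68*m^2 - 1.66*m - 1.99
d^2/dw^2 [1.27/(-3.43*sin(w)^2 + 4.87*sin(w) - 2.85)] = (59.765692*sin(w)^4 - 63.642621*sin(w)^3 - 109.187615*sin(w)^2 + 144.912207*sin(w) - 35.411156)/(3.43*sin(w)^2 - 4.87*sin(w) + 2.85)^3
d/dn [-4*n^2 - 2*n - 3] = -8*n - 2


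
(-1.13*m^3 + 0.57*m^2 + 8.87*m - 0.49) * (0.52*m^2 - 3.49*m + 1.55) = -0.5876*m^5 + 4.2401*m^4 + 0.8716*m^3 - 30.3276*m^2 + 15.4586*m - 0.7595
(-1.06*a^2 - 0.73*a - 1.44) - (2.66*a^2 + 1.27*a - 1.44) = -3.72*a^2 - 2.0*a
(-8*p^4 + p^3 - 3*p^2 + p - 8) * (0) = 0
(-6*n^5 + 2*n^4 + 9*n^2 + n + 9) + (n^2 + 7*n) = -6*n^5 + 2*n^4 + 10*n^2 + 8*n + 9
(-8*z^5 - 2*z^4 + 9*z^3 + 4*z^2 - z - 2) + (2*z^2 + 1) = -8*z^5 - 2*z^4 + 9*z^3 + 6*z^2 - z - 1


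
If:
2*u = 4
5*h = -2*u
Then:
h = -4/5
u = 2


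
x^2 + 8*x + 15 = (x + 3)*(x + 5)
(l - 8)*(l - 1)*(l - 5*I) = l^3 - 9*l^2 - 5*I*l^2 + 8*l + 45*I*l - 40*I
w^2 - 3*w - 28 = (w - 7)*(w + 4)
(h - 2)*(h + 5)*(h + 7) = h^3 + 10*h^2 + 11*h - 70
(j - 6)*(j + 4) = j^2 - 2*j - 24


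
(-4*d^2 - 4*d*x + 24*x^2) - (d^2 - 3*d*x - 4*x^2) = -5*d^2 - d*x + 28*x^2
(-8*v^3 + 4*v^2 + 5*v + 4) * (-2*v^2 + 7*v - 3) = 16*v^5 - 64*v^4 + 42*v^3 + 15*v^2 + 13*v - 12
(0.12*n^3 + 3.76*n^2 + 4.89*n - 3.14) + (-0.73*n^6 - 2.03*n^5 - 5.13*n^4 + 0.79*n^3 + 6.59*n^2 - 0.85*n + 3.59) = -0.73*n^6 - 2.03*n^5 - 5.13*n^4 + 0.91*n^3 + 10.35*n^2 + 4.04*n + 0.45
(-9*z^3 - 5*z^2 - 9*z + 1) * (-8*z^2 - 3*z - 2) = 72*z^5 + 67*z^4 + 105*z^3 + 29*z^2 + 15*z - 2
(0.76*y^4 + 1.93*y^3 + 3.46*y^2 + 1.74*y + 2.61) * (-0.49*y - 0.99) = -0.3724*y^5 - 1.6981*y^4 - 3.6061*y^3 - 4.278*y^2 - 3.0015*y - 2.5839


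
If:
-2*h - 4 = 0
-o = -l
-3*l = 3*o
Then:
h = -2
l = 0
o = 0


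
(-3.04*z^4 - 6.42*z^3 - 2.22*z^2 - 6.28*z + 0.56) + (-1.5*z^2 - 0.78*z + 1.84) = -3.04*z^4 - 6.42*z^3 - 3.72*z^2 - 7.06*z + 2.4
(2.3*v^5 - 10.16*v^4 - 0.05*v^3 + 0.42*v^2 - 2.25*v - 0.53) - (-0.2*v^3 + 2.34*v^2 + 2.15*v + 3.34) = 2.3*v^5 - 10.16*v^4 + 0.15*v^3 - 1.92*v^2 - 4.4*v - 3.87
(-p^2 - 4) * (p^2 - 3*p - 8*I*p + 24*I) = -p^4 + 3*p^3 + 8*I*p^3 - 4*p^2 - 24*I*p^2 + 12*p + 32*I*p - 96*I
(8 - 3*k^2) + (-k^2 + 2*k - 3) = -4*k^2 + 2*k + 5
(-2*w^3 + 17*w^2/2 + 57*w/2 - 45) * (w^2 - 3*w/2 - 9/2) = -2*w^5 + 23*w^4/2 + 99*w^3/4 - 126*w^2 - 243*w/4 + 405/2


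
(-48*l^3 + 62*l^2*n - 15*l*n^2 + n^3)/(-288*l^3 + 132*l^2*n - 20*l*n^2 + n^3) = (l - n)/(6*l - n)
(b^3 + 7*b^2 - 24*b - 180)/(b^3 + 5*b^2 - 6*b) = (b^2 + b - 30)/(b*(b - 1))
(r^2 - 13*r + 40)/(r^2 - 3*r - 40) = (r - 5)/(r + 5)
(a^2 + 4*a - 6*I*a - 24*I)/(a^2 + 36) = (a + 4)/(a + 6*I)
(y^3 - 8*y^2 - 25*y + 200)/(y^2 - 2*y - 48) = (y^2 - 25)/(y + 6)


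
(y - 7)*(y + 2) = y^2 - 5*y - 14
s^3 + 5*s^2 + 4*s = s*(s + 1)*(s + 4)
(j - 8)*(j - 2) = j^2 - 10*j + 16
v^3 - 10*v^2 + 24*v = v*(v - 6)*(v - 4)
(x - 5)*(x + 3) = x^2 - 2*x - 15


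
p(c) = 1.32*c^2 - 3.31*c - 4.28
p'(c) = 2.64*c - 3.31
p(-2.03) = 7.88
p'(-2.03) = -8.67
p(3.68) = 1.42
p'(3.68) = 6.41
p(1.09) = -6.32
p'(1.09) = -0.43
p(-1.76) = 5.63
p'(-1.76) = -7.96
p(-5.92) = 61.58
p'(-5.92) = -18.94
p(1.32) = -6.35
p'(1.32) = 0.17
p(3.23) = -1.20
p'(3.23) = 5.22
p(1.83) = -5.92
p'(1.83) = 1.52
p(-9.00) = 132.43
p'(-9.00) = -27.07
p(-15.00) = 342.37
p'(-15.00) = -42.91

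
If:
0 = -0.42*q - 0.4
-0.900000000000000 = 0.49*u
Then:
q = -0.95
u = -1.84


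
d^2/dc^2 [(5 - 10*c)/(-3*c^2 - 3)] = 10*(4*c^2*(2*c - 1) + (1 - 6*c)*(c^2 + 1))/(3*(c^2 + 1)^3)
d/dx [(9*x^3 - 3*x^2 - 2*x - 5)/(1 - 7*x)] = (-126*x^3 + 48*x^2 - 6*x - 37)/(49*x^2 - 14*x + 1)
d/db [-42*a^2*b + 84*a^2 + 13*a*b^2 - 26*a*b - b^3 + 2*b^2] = -42*a^2 + 26*a*b - 26*a - 3*b^2 + 4*b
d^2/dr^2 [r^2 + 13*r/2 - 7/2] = 2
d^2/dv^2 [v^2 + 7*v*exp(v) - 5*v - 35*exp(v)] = 7*v*exp(v) - 21*exp(v) + 2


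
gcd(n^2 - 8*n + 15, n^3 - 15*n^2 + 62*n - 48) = 1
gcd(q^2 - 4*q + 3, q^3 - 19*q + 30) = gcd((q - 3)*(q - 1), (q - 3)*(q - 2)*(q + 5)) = q - 3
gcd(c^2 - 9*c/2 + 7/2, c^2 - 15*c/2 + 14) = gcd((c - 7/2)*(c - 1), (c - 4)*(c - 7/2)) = c - 7/2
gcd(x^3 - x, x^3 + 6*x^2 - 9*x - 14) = x + 1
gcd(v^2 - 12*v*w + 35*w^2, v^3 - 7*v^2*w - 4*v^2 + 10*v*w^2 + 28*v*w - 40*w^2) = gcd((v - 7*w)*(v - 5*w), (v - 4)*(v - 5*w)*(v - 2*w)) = v - 5*w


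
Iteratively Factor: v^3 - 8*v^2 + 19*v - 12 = (v - 1)*(v^2 - 7*v + 12) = (v - 3)*(v - 1)*(v - 4)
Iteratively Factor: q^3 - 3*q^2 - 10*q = (q)*(q^2 - 3*q - 10) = q*(q - 5)*(q + 2)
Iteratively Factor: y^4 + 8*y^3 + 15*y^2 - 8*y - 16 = (y + 4)*(y^3 + 4*y^2 - y - 4) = (y + 1)*(y + 4)*(y^2 + 3*y - 4) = (y - 1)*(y + 1)*(y + 4)*(y + 4)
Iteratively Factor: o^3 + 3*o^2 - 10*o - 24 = (o - 3)*(o^2 + 6*o + 8) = (o - 3)*(o + 2)*(o + 4)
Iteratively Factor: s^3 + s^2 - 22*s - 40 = (s + 4)*(s^2 - 3*s - 10) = (s - 5)*(s + 4)*(s + 2)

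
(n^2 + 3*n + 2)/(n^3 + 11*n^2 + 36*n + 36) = (n + 1)/(n^2 + 9*n + 18)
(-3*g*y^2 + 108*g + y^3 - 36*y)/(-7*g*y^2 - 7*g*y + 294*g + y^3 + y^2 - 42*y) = (-3*g*y - 18*g + y^2 + 6*y)/(-7*g*y - 49*g + y^2 + 7*y)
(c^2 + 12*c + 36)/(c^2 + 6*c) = (c + 6)/c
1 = 1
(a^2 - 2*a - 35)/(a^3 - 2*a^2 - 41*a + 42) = (a + 5)/(a^2 + 5*a - 6)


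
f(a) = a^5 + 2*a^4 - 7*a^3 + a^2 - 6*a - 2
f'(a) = 5*a^4 + 8*a^3 - 21*a^2 + 2*a - 6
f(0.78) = -8.36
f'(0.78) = -11.57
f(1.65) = -13.57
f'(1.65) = 13.12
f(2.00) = -2.00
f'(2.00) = 58.00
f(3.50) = 514.47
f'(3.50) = 837.06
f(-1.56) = 38.97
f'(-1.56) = -60.98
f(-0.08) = -1.51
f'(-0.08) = -6.30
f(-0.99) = 12.68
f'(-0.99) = -31.52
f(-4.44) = -291.20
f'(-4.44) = 814.04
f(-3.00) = 133.00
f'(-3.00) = -12.00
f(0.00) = -2.00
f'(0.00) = -6.00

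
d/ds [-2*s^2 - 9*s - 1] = -4*s - 9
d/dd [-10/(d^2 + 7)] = 20*d/(d^2 + 7)^2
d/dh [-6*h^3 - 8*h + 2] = -18*h^2 - 8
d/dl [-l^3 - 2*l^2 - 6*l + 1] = -3*l^2 - 4*l - 6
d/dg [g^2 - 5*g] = 2*g - 5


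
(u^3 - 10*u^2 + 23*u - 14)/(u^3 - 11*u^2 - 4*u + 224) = (u^2 - 3*u + 2)/(u^2 - 4*u - 32)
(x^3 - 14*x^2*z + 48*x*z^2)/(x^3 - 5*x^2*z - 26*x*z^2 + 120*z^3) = x*(x - 8*z)/(x^2 + x*z - 20*z^2)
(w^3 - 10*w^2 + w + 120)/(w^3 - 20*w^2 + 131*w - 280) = (w + 3)/(w - 7)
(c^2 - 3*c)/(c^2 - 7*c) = (c - 3)/(c - 7)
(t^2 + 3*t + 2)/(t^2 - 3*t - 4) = (t + 2)/(t - 4)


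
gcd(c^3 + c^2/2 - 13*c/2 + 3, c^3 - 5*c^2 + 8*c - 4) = c - 2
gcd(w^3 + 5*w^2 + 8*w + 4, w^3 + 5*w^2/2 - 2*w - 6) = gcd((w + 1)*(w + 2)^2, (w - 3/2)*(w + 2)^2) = w^2 + 4*w + 4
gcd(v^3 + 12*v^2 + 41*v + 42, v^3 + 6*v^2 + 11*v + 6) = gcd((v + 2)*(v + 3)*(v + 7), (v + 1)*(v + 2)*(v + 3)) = v^2 + 5*v + 6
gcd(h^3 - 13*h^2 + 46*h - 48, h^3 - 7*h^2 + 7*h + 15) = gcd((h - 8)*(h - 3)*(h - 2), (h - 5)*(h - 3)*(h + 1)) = h - 3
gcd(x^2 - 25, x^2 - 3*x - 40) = x + 5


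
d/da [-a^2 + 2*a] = 2 - 2*a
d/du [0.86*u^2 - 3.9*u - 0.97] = 1.72*u - 3.9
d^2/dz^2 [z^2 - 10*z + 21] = 2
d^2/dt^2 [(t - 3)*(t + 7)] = 2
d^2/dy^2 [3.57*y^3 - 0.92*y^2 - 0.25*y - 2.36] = 21.42*y - 1.84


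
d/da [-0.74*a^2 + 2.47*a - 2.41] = 2.47 - 1.48*a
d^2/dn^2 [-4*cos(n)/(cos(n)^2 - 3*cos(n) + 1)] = (-4*sin(n)^2*cos(n) - 12*sin(n)^2 - 24*cos(n) + 36)*sin(n)^2/(sin(n)^2 + 3*cos(n) - 2)^3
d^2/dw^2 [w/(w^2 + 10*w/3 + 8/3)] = 6*(4*w*(3*w + 5)^2 - (9*w + 10)*(3*w^2 + 10*w + 8))/(3*w^2 + 10*w + 8)^3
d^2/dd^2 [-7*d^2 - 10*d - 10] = -14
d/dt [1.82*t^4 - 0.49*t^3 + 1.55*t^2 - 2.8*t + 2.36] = 7.28*t^3 - 1.47*t^2 + 3.1*t - 2.8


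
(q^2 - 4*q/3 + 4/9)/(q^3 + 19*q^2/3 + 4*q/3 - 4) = (q - 2/3)/(q^2 + 7*q + 6)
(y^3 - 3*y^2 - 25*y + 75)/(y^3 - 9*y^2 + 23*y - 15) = (y + 5)/(y - 1)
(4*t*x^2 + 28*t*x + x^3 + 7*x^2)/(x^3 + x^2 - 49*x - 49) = x*(4*t + x)/(x^2 - 6*x - 7)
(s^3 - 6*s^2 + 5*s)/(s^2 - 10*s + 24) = s*(s^2 - 6*s + 5)/(s^2 - 10*s + 24)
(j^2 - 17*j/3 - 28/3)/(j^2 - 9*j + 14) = (j + 4/3)/(j - 2)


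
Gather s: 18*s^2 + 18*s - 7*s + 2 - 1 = 18*s^2 + 11*s + 1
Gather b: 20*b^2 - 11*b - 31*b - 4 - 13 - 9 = 20*b^2 - 42*b - 26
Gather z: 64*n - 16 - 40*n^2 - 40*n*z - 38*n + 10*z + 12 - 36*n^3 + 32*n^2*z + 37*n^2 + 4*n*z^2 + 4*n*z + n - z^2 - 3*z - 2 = -36*n^3 - 3*n^2 + 27*n + z^2*(4*n - 1) + z*(32*n^2 - 36*n + 7) - 6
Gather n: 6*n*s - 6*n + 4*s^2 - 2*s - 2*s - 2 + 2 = n*(6*s - 6) + 4*s^2 - 4*s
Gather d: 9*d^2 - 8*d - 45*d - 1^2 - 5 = 9*d^2 - 53*d - 6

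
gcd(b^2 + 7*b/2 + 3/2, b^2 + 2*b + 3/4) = b + 1/2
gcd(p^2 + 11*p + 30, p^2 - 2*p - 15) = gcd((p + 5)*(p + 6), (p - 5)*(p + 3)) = 1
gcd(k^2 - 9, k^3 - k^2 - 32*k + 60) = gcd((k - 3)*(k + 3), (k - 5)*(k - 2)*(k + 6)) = 1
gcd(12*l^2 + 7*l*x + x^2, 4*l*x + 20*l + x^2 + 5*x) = 4*l + x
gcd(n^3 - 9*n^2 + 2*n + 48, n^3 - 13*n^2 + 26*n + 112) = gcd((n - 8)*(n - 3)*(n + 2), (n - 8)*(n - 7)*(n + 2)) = n^2 - 6*n - 16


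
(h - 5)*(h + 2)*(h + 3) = h^3 - 19*h - 30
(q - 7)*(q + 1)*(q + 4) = q^3 - 2*q^2 - 31*q - 28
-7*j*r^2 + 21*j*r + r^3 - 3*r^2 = r*(-7*j + r)*(r - 3)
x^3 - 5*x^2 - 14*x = x*(x - 7)*(x + 2)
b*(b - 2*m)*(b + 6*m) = b^3 + 4*b^2*m - 12*b*m^2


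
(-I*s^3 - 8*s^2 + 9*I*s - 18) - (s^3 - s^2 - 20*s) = -s^3 - I*s^3 - 7*s^2 + 20*s + 9*I*s - 18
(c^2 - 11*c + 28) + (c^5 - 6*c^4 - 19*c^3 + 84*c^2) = c^5 - 6*c^4 - 19*c^3 + 85*c^2 - 11*c + 28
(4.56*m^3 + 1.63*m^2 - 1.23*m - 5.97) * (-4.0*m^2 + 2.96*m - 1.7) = -18.24*m^5 + 6.9776*m^4 + 1.9928*m^3 + 17.4682*m^2 - 15.5802*m + 10.149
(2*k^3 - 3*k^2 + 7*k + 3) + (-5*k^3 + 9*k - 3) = -3*k^3 - 3*k^2 + 16*k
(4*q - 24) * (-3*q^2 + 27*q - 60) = -12*q^3 + 180*q^2 - 888*q + 1440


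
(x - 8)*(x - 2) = x^2 - 10*x + 16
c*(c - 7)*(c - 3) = c^3 - 10*c^2 + 21*c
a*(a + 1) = a^2 + a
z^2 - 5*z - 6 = (z - 6)*(z + 1)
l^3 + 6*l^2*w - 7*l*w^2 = l*(l - w)*(l + 7*w)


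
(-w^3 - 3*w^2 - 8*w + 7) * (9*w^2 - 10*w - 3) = -9*w^5 - 17*w^4 - 39*w^3 + 152*w^2 - 46*w - 21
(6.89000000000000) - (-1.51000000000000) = 8.40000000000000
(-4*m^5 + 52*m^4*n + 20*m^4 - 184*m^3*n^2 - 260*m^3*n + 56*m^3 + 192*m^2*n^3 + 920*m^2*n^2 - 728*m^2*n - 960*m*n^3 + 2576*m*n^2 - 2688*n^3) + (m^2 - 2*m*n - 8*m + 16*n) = -4*m^5 + 52*m^4*n + 20*m^4 - 184*m^3*n^2 - 260*m^3*n + 56*m^3 + 192*m^2*n^3 + 920*m^2*n^2 - 728*m^2*n + m^2 - 960*m*n^3 + 2576*m*n^2 - 2*m*n - 8*m - 2688*n^3 + 16*n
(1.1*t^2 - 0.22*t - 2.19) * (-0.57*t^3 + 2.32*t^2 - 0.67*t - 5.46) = -0.627*t^5 + 2.6774*t^4 + 0.000899999999999901*t^3 - 10.9394*t^2 + 2.6685*t + 11.9574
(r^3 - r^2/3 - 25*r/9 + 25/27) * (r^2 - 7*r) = r^5 - 22*r^4/3 - 4*r^3/9 + 550*r^2/27 - 175*r/27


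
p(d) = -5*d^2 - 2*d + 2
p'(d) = -10*d - 2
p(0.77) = -2.50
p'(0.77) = -9.70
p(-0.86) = 0.02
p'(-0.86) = 6.60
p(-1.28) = -3.63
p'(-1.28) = 10.80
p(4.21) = -95.04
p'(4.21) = -44.10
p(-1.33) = -4.18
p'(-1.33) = 11.30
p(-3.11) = -40.14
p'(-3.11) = 29.10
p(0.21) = 1.36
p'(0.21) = -4.10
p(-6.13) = -173.62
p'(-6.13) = 59.30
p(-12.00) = -694.00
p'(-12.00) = 118.00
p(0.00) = 2.00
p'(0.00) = -2.00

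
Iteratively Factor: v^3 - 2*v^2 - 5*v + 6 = (v - 1)*(v^2 - v - 6) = (v - 3)*(v - 1)*(v + 2)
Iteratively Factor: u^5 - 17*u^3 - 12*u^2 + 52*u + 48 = (u - 2)*(u^4 + 2*u^3 - 13*u^2 - 38*u - 24) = (u - 2)*(u + 2)*(u^3 - 13*u - 12) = (u - 4)*(u - 2)*(u + 2)*(u^2 + 4*u + 3) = (u - 4)*(u - 2)*(u + 1)*(u + 2)*(u + 3)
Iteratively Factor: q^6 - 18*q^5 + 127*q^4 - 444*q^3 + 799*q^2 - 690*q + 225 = (q - 1)*(q^5 - 17*q^4 + 110*q^3 - 334*q^2 + 465*q - 225) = (q - 3)*(q - 1)*(q^4 - 14*q^3 + 68*q^2 - 130*q + 75) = (q - 5)*(q - 3)*(q - 1)*(q^3 - 9*q^2 + 23*q - 15) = (q - 5)^2*(q - 3)*(q - 1)*(q^2 - 4*q + 3) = (q - 5)^2*(q - 3)^2*(q - 1)*(q - 1)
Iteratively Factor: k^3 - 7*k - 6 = (k - 3)*(k^2 + 3*k + 2) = (k - 3)*(k + 1)*(k + 2)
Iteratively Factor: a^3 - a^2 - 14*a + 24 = (a - 3)*(a^2 + 2*a - 8) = (a - 3)*(a - 2)*(a + 4)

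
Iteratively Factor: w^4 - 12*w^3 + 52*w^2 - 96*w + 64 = (w - 4)*(w^3 - 8*w^2 + 20*w - 16) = (w - 4)*(w - 2)*(w^2 - 6*w + 8) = (w - 4)^2*(w - 2)*(w - 2)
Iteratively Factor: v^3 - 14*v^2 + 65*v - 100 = (v - 4)*(v^2 - 10*v + 25) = (v - 5)*(v - 4)*(v - 5)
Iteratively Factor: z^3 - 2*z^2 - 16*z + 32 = (z - 2)*(z^2 - 16) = (z - 2)*(z + 4)*(z - 4)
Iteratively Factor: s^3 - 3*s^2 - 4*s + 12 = (s - 3)*(s^2 - 4) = (s - 3)*(s + 2)*(s - 2)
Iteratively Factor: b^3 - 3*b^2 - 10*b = (b - 5)*(b^2 + 2*b) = b*(b - 5)*(b + 2)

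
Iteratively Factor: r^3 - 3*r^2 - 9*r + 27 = (r - 3)*(r^2 - 9) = (r - 3)*(r + 3)*(r - 3)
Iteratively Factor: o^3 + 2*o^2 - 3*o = (o + 3)*(o^2 - o) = o*(o + 3)*(o - 1)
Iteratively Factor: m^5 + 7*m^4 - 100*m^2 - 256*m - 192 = (m + 2)*(m^4 + 5*m^3 - 10*m^2 - 80*m - 96) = (m - 4)*(m + 2)*(m^3 + 9*m^2 + 26*m + 24) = (m - 4)*(m + 2)^2*(m^2 + 7*m + 12) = (m - 4)*(m + 2)^2*(m + 4)*(m + 3)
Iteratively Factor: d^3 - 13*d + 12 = (d + 4)*(d^2 - 4*d + 3) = (d - 3)*(d + 4)*(d - 1)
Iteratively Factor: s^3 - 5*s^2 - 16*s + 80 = (s - 4)*(s^2 - s - 20) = (s - 4)*(s + 4)*(s - 5)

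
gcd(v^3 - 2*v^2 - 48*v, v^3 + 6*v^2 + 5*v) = v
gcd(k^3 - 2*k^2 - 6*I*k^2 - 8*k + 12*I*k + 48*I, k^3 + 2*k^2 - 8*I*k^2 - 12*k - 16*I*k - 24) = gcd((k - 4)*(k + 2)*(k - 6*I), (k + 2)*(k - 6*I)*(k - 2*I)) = k^2 + k*(2 - 6*I) - 12*I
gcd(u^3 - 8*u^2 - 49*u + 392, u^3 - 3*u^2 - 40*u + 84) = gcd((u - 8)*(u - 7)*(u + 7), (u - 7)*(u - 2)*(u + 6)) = u - 7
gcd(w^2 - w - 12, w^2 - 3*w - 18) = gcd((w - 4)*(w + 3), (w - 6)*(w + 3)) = w + 3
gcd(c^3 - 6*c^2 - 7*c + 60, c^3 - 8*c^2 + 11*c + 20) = c^2 - 9*c + 20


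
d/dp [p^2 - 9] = 2*p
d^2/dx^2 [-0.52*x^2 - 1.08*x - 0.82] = -1.04000000000000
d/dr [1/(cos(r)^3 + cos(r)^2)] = (3*cos(r) + 2)*sin(r)/((cos(r) + 1)^2*cos(r)^3)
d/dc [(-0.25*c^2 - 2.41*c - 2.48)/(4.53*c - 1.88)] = (-1.1325*c^2 + 0.94*c + 15.7652)/(20.5209*c^2 - 17.0328*c + 3.5344)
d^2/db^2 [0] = 0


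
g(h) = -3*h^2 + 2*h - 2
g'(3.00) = -16.00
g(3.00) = -23.00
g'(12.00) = -70.00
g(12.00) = -410.00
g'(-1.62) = 11.72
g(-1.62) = -13.11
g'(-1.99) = 13.94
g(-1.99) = -17.86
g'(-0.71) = 6.26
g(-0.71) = -4.93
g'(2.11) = -10.66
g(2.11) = -11.14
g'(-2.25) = 15.50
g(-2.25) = -21.69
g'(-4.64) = 29.84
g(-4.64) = -75.87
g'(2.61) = -13.66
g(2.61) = -17.22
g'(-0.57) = 5.42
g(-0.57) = -4.11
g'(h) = 2 - 6*h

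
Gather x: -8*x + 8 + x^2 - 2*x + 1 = x^2 - 10*x + 9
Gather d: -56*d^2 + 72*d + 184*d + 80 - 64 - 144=-56*d^2 + 256*d - 128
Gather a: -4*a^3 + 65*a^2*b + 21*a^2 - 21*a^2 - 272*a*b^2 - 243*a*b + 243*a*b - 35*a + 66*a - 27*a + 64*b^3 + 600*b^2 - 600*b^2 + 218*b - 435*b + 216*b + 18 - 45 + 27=-4*a^3 + 65*a^2*b + a*(4 - 272*b^2) + 64*b^3 - b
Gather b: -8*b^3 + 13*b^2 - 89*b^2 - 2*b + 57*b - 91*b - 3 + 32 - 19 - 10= -8*b^3 - 76*b^2 - 36*b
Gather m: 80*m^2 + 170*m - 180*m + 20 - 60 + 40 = 80*m^2 - 10*m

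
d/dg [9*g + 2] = 9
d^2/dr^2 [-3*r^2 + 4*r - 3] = -6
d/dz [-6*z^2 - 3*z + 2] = -12*z - 3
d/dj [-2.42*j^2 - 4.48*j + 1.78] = -4.84*j - 4.48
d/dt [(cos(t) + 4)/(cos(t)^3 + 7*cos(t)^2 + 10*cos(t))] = (115*cos(t) + 19*cos(2*t) + cos(3*t) + 99)*sin(t)/(2*(cos(t) + 2)^2*(cos(t) + 5)^2*cos(t)^2)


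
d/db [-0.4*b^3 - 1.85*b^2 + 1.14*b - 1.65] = -1.2*b^2 - 3.7*b + 1.14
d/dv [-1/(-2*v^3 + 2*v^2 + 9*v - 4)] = (-6*v^2 + 4*v + 9)/(2*v^3 - 2*v^2 - 9*v + 4)^2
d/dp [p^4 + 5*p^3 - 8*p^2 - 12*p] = 4*p^3 + 15*p^2 - 16*p - 12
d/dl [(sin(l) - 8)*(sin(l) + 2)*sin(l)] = (3*sin(l)^2 - 12*sin(l) - 16)*cos(l)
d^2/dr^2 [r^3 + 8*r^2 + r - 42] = 6*r + 16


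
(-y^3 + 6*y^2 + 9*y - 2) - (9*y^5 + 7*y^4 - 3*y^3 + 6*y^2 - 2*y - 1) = -9*y^5 - 7*y^4 + 2*y^3 + 11*y - 1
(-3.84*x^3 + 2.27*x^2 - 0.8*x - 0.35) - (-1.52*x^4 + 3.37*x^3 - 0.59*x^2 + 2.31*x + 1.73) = 1.52*x^4 - 7.21*x^3 + 2.86*x^2 - 3.11*x - 2.08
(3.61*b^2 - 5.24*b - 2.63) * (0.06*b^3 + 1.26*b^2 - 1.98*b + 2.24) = 0.2166*b^5 + 4.2342*b^4 - 13.908*b^3 + 15.1478*b^2 - 6.5302*b - 5.8912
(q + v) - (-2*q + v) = 3*q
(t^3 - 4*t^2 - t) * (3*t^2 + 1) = 3*t^5 - 12*t^4 - 2*t^3 - 4*t^2 - t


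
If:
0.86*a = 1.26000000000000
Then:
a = 1.47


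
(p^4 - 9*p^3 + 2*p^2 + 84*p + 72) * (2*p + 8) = 2*p^5 - 10*p^4 - 68*p^3 + 184*p^2 + 816*p + 576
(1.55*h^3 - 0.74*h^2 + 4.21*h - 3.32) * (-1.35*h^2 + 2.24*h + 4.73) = -2.0925*h^5 + 4.471*h^4 - 0.00959999999999983*h^3 + 10.4122*h^2 + 12.4765*h - 15.7036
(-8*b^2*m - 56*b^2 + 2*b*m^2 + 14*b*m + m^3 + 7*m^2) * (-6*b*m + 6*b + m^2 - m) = 48*b^3*m^2 + 288*b^3*m - 336*b^3 - 20*b^2*m^3 - 120*b^2*m^2 + 140*b^2*m - 4*b*m^4 - 24*b*m^3 + 28*b*m^2 + m^5 + 6*m^4 - 7*m^3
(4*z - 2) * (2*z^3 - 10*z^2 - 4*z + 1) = 8*z^4 - 44*z^3 + 4*z^2 + 12*z - 2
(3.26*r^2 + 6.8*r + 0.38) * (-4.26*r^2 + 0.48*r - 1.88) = -13.8876*r^4 - 27.4032*r^3 - 4.4836*r^2 - 12.6016*r - 0.7144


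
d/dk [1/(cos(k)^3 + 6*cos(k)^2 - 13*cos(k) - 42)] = (3*cos(k)^2 + 12*cos(k) - 13)*sin(k)/(cos(k)^3 + 6*cos(k)^2 - 13*cos(k) - 42)^2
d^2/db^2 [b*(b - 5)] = 2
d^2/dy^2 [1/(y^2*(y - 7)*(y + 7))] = 2*(10*y^4 - 441*y^2 + 7203)/(y^4*(y^6 - 147*y^4 + 7203*y^2 - 117649))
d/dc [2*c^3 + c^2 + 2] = 2*c*(3*c + 1)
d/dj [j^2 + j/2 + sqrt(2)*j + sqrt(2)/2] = 2*j + 1/2 + sqrt(2)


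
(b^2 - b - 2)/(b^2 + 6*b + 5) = (b - 2)/(b + 5)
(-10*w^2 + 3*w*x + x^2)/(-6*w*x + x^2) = (10*w^2 - 3*w*x - x^2)/(x*(6*w - x))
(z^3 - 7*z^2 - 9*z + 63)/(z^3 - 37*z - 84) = (z - 3)/(z + 4)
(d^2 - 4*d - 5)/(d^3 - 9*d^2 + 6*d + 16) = (d - 5)/(d^2 - 10*d + 16)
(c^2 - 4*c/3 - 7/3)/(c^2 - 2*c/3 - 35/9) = 3*(c + 1)/(3*c + 5)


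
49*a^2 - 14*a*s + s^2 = (-7*a + s)^2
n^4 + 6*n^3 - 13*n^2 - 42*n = n*(n - 3)*(n + 2)*(n + 7)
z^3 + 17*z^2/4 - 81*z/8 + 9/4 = (z - 3/2)*(z - 1/4)*(z + 6)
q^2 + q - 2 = (q - 1)*(q + 2)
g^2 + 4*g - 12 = (g - 2)*(g + 6)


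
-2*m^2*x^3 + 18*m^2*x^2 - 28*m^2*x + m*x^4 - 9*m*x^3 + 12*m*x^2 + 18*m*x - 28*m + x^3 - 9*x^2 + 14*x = (-2*m + x)*(x - 7)*(x - 2)*(m*x + 1)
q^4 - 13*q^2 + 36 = (q - 3)*(q - 2)*(q + 2)*(q + 3)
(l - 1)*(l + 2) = l^2 + l - 2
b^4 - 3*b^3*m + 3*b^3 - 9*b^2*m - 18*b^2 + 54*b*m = b*(b - 3)*(b + 6)*(b - 3*m)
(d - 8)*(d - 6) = d^2 - 14*d + 48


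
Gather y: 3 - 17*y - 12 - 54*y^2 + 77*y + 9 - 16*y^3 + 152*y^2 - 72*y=-16*y^3 + 98*y^2 - 12*y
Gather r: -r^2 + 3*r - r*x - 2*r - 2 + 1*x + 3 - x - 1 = -r^2 + r*(1 - x)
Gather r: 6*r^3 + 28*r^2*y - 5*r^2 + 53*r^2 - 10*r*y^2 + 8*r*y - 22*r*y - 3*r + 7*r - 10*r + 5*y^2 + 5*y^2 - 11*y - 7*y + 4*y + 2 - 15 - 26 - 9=6*r^3 + r^2*(28*y + 48) + r*(-10*y^2 - 14*y - 6) + 10*y^2 - 14*y - 48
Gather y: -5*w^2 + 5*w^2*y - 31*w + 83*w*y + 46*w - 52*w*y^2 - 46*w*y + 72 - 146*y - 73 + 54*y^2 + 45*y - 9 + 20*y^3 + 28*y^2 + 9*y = -5*w^2 + 15*w + 20*y^3 + y^2*(82 - 52*w) + y*(5*w^2 + 37*w - 92) - 10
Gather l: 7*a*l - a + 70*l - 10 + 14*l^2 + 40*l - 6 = -a + 14*l^2 + l*(7*a + 110) - 16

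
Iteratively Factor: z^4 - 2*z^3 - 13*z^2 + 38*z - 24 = (z - 3)*(z^3 + z^2 - 10*z + 8) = (z - 3)*(z - 1)*(z^2 + 2*z - 8) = (z - 3)*(z - 1)*(z + 4)*(z - 2)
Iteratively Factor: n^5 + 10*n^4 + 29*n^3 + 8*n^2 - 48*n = (n - 1)*(n^4 + 11*n^3 + 40*n^2 + 48*n) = (n - 1)*(n + 4)*(n^3 + 7*n^2 + 12*n) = (n - 1)*(n + 4)^2*(n^2 + 3*n) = n*(n - 1)*(n + 4)^2*(n + 3)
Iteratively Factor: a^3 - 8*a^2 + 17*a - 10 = (a - 5)*(a^2 - 3*a + 2) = (a - 5)*(a - 2)*(a - 1)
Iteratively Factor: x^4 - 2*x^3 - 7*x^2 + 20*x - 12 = (x - 1)*(x^3 - x^2 - 8*x + 12) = (x - 2)*(x - 1)*(x^2 + x - 6) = (x - 2)^2*(x - 1)*(x + 3)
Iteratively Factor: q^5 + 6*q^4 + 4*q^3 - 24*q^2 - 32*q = (q + 2)*(q^4 + 4*q^3 - 4*q^2 - 16*q) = (q - 2)*(q + 2)*(q^3 + 6*q^2 + 8*q) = q*(q - 2)*(q + 2)*(q^2 + 6*q + 8) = q*(q - 2)*(q + 2)*(q + 4)*(q + 2)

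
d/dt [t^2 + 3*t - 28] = 2*t + 3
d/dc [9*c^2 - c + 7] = 18*c - 1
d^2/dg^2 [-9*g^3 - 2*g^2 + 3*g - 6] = -54*g - 4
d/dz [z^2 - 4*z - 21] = 2*z - 4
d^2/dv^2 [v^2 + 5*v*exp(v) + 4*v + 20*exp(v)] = 5*v*exp(v) + 30*exp(v) + 2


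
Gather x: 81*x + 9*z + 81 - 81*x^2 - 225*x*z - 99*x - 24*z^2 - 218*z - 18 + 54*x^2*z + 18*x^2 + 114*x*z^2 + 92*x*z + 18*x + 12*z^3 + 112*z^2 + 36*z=x^2*(54*z - 63) + x*(114*z^2 - 133*z) + 12*z^3 + 88*z^2 - 173*z + 63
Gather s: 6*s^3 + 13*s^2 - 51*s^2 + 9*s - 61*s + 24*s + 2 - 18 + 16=6*s^3 - 38*s^2 - 28*s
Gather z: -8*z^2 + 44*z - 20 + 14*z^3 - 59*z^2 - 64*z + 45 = 14*z^3 - 67*z^2 - 20*z + 25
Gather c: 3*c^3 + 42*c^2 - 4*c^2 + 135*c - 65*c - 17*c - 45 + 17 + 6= 3*c^3 + 38*c^2 + 53*c - 22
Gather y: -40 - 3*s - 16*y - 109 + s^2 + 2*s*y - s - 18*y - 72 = s^2 - 4*s + y*(2*s - 34) - 221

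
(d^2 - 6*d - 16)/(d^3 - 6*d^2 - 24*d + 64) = (d + 2)/(d^2 + 2*d - 8)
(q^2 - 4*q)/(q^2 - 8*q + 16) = q/(q - 4)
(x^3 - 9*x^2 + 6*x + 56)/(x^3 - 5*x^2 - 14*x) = (x - 4)/x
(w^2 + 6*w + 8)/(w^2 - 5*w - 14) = (w + 4)/(w - 7)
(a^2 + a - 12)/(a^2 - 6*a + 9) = (a + 4)/(a - 3)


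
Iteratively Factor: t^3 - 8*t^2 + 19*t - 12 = (t - 1)*(t^2 - 7*t + 12) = (t - 3)*(t - 1)*(t - 4)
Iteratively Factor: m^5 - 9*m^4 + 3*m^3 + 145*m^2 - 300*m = (m - 5)*(m^4 - 4*m^3 - 17*m^2 + 60*m) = m*(m - 5)*(m^3 - 4*m^2 - 17*m + 60) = m*(m - 5)^2*(m^2 + m - 12) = m*(m - 5)^2*(m - 3)*(m + 4)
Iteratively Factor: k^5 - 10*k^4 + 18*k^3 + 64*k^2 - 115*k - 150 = (k - 5)*(k^4 - 5*k^3 - 7*k^2 + 29*k + 30) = (k - 5)*(k + 1)*(k^3 - 6*k^2 - k + 30) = (k - 5)*(k - 3)*(k + 1)*(k^2 - 3*k - 10) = (k - 5)*(k - 3)*(k + 1)*(k + 2)*(k - 5)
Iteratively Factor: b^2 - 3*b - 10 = (b - 5)*(b + 2)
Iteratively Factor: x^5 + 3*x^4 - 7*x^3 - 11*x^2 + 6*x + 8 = (x - 1)*(x^4 + 4*x^3 - 3*x^2 - 14*x - 8) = (x - 1)*(x + 1)*(x^3 + 3*x^2 - 6*x - 8) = (x - 1)*(x + 1)*(x + 4)*(x^2 - x - 2) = (x - 1)*(x + 1)^2*(x + 4)*(x - 2)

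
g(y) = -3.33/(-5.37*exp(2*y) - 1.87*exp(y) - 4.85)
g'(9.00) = 0.00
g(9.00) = 0.00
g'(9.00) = 0.00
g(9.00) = 0.00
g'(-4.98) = -0.00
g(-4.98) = 0.68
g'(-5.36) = -0.00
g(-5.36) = 0.69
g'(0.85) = -0.14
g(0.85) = 0.09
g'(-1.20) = -0.15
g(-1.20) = 0.56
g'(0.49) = -0.21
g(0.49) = 0.15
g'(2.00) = -0.02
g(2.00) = 0.01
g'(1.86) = -0.03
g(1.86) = 0.01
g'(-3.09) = -0.01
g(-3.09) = 0.67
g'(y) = -3.33*(10.74*exp(2*y) + 1.87*exp(y))/(-5.37*exp(2*y) - 1.87*exp(y) - 4.85)^2 = (-35.7642*exp(y) - 6.2271)*exp(y)/(5.37*exp(2*y) + 1.87*exp(y) + 4.85)^2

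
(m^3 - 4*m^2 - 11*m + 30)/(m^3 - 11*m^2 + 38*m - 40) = (m + 3)/(m - 4)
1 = 1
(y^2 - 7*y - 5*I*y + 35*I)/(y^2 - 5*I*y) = (y - 7)/y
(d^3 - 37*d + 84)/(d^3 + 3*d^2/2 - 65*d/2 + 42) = 2*(d - 3)/(2*d - 3)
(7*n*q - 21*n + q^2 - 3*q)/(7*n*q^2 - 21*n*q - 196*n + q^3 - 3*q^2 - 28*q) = (q - 3)/(q^2 - 3*q - 28)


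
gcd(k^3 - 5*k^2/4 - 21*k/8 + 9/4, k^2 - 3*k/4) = k - 3/4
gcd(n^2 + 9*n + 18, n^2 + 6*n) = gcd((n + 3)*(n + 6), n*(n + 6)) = n + 6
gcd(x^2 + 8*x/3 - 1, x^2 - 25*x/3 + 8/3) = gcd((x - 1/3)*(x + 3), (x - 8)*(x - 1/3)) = x - 1/3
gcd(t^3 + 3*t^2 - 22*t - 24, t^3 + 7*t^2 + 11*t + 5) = t + 1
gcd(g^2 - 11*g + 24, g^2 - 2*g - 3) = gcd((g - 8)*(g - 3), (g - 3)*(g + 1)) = g - 3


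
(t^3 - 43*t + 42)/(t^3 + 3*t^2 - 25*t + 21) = (t - 6)/(t - 3)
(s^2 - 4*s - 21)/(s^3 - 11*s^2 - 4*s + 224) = (s + 3)/(s^2 - 4*s - 32)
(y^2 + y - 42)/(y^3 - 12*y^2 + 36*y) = (y + 7)/(y*(y - 6))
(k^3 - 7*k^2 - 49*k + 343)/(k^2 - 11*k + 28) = (k^2 - 49)/(k - 4)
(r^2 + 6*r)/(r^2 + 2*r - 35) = r*(r + 6)/(r^2 + 2*r - 35)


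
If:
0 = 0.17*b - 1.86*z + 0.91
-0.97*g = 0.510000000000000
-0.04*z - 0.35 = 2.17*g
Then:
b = 210.99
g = -0.53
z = 19.77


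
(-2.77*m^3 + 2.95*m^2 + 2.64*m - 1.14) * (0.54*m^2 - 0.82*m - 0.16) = -1.4958*m^5 + 3.8644*m^4 - 0.5502*m^3 - 3.2524*m^2 + 0.5124*m + 0.1824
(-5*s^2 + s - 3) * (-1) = 5*s^2 - s + 3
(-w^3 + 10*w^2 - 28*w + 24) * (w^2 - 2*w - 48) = -w^5 + 12*w^4 - 400*w^2 + 1296*w - 1152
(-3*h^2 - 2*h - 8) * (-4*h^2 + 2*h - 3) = 12*h^4 + 2*h^3 + 37*h^2 - 10*h + 24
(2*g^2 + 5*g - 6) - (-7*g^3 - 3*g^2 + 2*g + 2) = 7*g^3 + 5*g^2 + 3*g - 8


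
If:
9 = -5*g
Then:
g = -9/5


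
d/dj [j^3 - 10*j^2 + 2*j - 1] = 3*j^2 - 20*j + 2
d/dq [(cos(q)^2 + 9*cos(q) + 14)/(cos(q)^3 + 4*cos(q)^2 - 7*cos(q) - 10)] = (cos(q)^4 + 18*cos(q)^3 + 85*cos(q)^2 + 132*cos(q) - 8)*sin(q)/((cos(q) - 2)^2*(cos(q) + 1)^2*(cos(q) + 5)^2)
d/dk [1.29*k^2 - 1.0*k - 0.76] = 2.58*k - 1.0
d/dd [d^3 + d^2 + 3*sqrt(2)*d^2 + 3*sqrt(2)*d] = 3*d^2 + 2*d + 6*sqrt(2)*d + 3*sqrt(2)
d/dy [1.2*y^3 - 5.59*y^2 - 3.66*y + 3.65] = 3.6*y^2 - 11.18*y - 3.66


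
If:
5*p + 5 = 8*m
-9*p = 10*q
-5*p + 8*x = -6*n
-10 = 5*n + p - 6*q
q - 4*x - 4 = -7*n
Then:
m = -65/216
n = -14/135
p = -40/27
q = 4/3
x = -229/270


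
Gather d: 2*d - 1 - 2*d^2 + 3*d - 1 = -2*d^2 + 5*d - 2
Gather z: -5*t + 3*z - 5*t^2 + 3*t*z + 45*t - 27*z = -5*t^2 + 40*t + z*(3*t - 24)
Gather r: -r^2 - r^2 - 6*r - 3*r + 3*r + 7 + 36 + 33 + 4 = -2*r^2 - 6*r + 80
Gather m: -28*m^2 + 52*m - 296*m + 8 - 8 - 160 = -28*m^2 - 244*m - 160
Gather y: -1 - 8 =-9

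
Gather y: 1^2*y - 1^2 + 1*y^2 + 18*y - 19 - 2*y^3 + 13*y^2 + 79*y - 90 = -2*y^3 + 14*y^2 + 98*y - 110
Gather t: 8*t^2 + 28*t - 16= 8*t^2 + 28*t - 16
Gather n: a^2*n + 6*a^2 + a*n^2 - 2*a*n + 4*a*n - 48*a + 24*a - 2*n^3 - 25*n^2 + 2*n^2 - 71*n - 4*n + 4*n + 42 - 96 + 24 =6*a^2 - 24*a - 2*n^3 + n^2*(a - 23) + n*(a^2 + 2*a - 71) - 30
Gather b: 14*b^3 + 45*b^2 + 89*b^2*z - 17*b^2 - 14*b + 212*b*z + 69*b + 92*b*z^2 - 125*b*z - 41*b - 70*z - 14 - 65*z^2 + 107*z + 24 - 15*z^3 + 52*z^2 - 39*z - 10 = 14*b^3 + b^2*(89*z + 28) + b*(92*z^2 + 87*z + 14) - 15*z^3 - 13*z^2 - 2*z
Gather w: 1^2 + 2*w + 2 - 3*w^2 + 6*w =-3*w^2 + 8*w + 3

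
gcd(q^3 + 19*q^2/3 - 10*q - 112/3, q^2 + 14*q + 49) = q + 7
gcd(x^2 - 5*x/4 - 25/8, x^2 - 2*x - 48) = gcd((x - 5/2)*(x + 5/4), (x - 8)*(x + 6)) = 1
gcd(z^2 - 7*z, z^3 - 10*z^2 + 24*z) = z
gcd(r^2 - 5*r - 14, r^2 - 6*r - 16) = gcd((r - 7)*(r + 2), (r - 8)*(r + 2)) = r + 2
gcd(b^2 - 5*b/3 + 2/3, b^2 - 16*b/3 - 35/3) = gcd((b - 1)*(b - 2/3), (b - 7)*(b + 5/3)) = 1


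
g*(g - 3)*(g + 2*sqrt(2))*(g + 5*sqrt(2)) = g^4 - 3*g^3 + 7*sqrt(2)*g^3 - 21*sqrt(2)*g^2 + 20*g^2 - 60*g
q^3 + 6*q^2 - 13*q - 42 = (q - 3)*(q + 2)*(q + 7)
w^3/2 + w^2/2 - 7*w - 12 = (w/2 + 1)*(w - 4)*(w + 3)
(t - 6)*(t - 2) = t^2 - 8*t + 12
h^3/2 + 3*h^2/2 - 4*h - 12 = (h/2 + sqrt(2))*(h + 3)*(h - 2*sqrt(2))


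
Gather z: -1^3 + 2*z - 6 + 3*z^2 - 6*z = 3*z^2 - 4*z - 7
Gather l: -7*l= -7*l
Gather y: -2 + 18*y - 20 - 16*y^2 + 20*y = -16*y^2 + 38*y - 22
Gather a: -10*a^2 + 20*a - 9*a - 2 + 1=-10*a^2 + 11*a - 1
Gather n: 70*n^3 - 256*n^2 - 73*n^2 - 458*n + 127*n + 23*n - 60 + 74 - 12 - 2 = 70*n^3 - 329*n^2 - 308*n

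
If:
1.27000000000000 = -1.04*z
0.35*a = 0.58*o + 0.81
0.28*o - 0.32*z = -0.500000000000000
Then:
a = -2.96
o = -3.18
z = -1.22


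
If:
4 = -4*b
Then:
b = -1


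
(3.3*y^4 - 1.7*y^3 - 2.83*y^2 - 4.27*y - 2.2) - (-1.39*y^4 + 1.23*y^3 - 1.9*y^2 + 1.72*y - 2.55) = 4.69*y^4 - 2.93*y^3 - 0.93*y^2 - 5.99*y + 0.35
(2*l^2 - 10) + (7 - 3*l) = 2*l^2 - 3*l - 3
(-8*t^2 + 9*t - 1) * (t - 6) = -8*t^3 + 57*t^2 - 55*t + 6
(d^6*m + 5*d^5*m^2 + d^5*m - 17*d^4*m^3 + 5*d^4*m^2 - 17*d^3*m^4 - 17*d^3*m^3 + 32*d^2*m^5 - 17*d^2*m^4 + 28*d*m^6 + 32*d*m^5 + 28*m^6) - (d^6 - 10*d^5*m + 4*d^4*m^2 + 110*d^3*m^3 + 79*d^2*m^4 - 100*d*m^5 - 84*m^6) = d^6*m - d^6 + 5*d^5*m^2 + 11*d^5*m - 17*d^4*m^3 + d^4*m^2 - 17*d^3*m^4 - 127*d^3*m^3 + 32*d^2*m^5 - 96*d^2*m^4 + 28*d*m^6 + 132*d*m^5 + 112*m^6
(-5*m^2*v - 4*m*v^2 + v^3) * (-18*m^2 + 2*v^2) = 90*m^4*v + 72*m^3*v^2 - 28*m^2*v^3 - 8*m*v^4 + 2*v^5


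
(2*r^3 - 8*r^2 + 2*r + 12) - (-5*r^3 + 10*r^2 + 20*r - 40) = 7*r^3 - 18*r^2 - 18*r + 52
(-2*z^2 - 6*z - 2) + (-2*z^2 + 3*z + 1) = -4*z^2 - 3*z - 1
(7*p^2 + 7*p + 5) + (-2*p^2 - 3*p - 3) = 5*p^2 + 4*p + 2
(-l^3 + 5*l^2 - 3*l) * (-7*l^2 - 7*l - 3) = 7*l^5 - 28*l^4 - 11*l^3 + 6*l^2 + 9*l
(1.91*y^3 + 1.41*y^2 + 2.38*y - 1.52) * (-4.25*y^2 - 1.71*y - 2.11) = -8.1175*y^5 - 9.2586*y^4 - 16.5562*y^3 - 0.5849*y^2 - 2.4226*y + 3.2072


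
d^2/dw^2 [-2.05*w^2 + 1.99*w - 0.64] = -4.10000000000000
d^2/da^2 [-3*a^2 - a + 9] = -6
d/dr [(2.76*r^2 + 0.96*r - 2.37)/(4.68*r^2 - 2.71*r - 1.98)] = (-11.9724*r^2 + 11.2536*r - 8.3235)/(21.9024*r^4 - 25.3656*r^3 - 11.1887*r^2 + 10.7316*r + 3.9204)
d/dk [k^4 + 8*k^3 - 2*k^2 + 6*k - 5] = 4*k^3 + 24*k^2 - 4*k + 6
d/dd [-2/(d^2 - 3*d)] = 2*(2*d - 3)/(d^2*(d - 3)^2)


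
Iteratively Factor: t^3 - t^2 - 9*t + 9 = (t - 3)*(t^2 + 2*t - 3) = (t - 3)*(t - 1)*(t + 3)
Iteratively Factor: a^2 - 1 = (a - 1)*(a + 1)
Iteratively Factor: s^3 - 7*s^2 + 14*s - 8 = (s - 1)*(s^2 - 6*s + 8) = (s - 4)*(s - 1)*(s - 2)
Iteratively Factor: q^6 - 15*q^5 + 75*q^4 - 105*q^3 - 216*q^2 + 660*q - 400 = (q - 5)*(q^5 - 10*q^4 + 25*q^3 + 20*q^2 - 116*q + 80) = (q - 5)^2*(q^4 - 5*q^3 + 20*q - 16) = (q - 5)^2*(q - 2)*(q^3 - 3*q^2 - 6*q + 8) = (q - 5)^2*(q - 4)*(q - 2)*(q^2 + q - 2) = (q - 5)^2*(q - 4)*(q - 2)*(q - 1)*(q + 2)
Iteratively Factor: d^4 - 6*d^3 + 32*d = (d + 2)*(d^3 - 8*d^2 + 16*d) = (d - 4)*(d + 2)*(d^2 - 4*d) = (d - 4)^2*(d + 2)*(d)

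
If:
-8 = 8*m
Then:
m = -1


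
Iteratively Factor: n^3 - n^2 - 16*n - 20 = (n + 2)*(n^2 - 3*n - 10) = (n - 5)*(n + 2)*(n + 2)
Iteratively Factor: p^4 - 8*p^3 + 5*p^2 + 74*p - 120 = (p - 4)*(p^3 - 4*p^2 - 11*p + 30) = (p - 4)*(p - 2)*(p^2 - 2*p - 15) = (p - 4)*(p - 2)*(p + 3)*(p - 5)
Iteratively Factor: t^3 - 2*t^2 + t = (t - 1)*(t^2 - t) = t*(t - 1)*(t - 1)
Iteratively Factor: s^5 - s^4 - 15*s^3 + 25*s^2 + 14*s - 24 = (s - 2)*(s^4 + s^3 - 13*s^2 - s + 12) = (s - 2)*(s - 1)*(s^3 + 2*s^2 - 11*s - 12) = (s - 2)*(s - 1)*(s + 4)*(s^2 - 2*s - 3) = (s - 3)*(s - 2)*(s - 1)*(s + 4)*(s + 1)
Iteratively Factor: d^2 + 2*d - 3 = (d + 3)*(d - 1)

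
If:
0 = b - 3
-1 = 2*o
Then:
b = 3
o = -1/2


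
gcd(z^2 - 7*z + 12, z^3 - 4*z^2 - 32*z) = 1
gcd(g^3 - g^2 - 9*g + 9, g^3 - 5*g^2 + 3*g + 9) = g - 3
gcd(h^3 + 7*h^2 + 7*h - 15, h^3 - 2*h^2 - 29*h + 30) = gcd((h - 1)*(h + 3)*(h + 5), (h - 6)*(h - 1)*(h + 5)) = h^2 + 4*h - 5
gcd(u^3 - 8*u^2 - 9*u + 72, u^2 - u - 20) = 1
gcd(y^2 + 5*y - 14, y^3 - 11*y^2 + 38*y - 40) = y - 2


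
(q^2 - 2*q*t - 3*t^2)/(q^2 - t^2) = (q - 3*t)/(q - t)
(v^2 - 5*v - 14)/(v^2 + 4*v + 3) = (v^2 - 5*v - 14)/(v^2 + 4*v + 3)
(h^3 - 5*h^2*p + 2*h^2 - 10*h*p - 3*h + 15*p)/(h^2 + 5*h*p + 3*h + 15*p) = (h^2 - 5*h*p - h + 5*p)/(h + 5*p)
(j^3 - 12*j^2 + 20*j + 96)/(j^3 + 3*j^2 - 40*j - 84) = (j - 8)/(j + 7)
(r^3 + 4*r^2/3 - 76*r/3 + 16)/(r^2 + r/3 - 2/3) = (r^2 + 2*r - 24)/(r + 1)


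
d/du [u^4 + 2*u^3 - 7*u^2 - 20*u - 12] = 4*u^3 + 6*u^2 - 14*u - 20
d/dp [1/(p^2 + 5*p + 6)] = (-2*p - 5)/(p^2 + 5*p + 6)^2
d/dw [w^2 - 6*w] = 2*w - 6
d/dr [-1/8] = 0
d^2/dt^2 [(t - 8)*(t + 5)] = 2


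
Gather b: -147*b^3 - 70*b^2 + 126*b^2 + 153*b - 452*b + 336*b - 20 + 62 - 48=-147*b^3 + 56*b^2 + 37*b - 6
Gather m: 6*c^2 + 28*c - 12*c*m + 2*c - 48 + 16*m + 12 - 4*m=6*c^2 + 30*c + m*(12 - 12*c) - 36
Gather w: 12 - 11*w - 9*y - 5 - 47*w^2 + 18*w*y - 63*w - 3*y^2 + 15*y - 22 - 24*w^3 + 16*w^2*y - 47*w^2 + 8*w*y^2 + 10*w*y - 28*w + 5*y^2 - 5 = -24*w^3 + w^2*(16*y - 94) + w*(8*y^2 + 28*y - 102) + 2*y^2 + 6*y - 20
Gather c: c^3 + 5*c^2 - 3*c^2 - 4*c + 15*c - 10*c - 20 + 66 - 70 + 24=c^3 + 2*c^2 + c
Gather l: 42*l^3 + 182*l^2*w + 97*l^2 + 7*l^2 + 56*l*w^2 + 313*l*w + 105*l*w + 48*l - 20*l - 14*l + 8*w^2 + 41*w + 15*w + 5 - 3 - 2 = 42*l^3 + l^2*(182*w + 104) + l*(56*w^2 + 418*w + 14) + 8*w^2 + 56*w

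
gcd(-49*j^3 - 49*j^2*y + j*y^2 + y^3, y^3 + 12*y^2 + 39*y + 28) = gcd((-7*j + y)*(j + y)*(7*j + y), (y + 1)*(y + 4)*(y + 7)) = 1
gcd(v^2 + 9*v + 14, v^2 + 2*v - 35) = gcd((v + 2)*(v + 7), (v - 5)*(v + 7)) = v + 7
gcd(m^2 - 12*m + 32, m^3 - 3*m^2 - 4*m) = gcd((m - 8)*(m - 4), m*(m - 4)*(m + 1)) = m - 4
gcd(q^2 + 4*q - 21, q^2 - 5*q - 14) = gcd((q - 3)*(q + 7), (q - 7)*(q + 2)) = 1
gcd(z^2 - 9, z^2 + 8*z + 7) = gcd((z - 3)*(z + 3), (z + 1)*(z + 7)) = 1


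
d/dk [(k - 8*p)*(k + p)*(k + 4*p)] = 3*k^2 - 6*k*p - 36*p^2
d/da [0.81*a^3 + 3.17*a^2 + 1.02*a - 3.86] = 2.43*a^2 + 6.34*a + 1.02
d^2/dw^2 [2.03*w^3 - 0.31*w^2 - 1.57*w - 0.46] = 12.18*w - 0.62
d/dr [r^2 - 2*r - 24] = 2*r - 2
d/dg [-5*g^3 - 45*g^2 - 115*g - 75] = -15*g^2 - 90*g - 115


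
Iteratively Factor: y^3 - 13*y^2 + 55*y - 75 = (y - 3)*(y^2 - 10*y + 25) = (y - 5)*(y - 3)*(y - 5)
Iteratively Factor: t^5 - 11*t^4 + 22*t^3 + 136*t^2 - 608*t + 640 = (t - 4)*(t^4 - 7*t^3 - 6*t^2 + 112*t - 160) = (t - 4)*(t + 4)*(t^3 - 11*t^2 + 38*t - 40) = (t - 4)^2*(t + 4)*(t^2 - 7*t + 10) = (t - 4)^2*(t - 2)*(t + 4)*(t - 5)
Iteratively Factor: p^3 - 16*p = (p - 4)*(p^2 + 4*p) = p*(p - 4)*(p + 4)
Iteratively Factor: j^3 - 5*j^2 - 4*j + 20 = (j + 2)*(j^2 - 7*j + 10) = (j - 5)*(j + 2)*(j - 2)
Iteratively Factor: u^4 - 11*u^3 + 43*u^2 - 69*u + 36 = (u - 3)*(u^3 - 8*u^2 + 19*u - 12) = (u - 4)*(u - 3)*(u^2 - 4*u + 3) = (u - 4)*(u - 3)^2*(u - 1)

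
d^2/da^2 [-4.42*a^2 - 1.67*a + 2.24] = -8.84000000000000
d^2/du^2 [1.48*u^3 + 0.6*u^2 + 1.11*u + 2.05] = 8.88*u + 1.2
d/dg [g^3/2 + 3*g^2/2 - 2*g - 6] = 3*g^2/2 + 3*g - 2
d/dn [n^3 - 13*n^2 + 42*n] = 3*n^2 - 26*n + 42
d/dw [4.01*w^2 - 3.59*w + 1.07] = 8.02*w - 3.59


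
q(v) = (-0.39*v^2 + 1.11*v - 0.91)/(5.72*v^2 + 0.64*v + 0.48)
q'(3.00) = -0.01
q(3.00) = -0.02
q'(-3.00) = -0.04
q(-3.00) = -0.15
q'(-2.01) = -0.09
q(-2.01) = -0.21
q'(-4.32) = -0.02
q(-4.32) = -0.12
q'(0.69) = 0.37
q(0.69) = -0.09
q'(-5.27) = -0.01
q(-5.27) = -0.11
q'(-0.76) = -0.95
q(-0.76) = -0.60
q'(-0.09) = 0.72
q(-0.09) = -2.16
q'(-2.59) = -0.05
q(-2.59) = -0.17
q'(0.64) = 0.46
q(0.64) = -0.11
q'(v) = (1.11 - 0.78*v)/(5.72*v^2 + 0.64*v + 0.48) + (-11.44*v - 0.64)*(-0.39*v^2 + 1.11*v - 0.91)/(5.72*v^2 + 0.64*v + 0.48)^2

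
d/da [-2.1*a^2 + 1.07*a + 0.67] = 1.07 - 4.2*a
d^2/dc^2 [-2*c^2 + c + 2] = -4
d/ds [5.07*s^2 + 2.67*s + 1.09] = 10.14*s + 2.67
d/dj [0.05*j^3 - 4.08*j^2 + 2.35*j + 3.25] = 0.15*j^2 - 8.16*j + 2.35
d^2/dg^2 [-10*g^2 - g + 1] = -20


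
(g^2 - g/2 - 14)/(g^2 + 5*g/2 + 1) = (2*g^2 - g - 28)/(2*g^2 + 5*g + 2)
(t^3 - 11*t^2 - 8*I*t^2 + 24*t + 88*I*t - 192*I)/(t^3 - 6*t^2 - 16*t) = (t^2 - t*(3 + 8*I) + 24*I)/(t*(t + 2))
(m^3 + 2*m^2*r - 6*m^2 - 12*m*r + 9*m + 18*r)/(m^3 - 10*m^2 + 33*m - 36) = (m + 2*r)/(m - 4)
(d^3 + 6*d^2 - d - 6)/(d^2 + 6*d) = d - 1/d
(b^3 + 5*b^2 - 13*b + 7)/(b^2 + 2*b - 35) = (b^2 - 2*b + 1)/(b - 5)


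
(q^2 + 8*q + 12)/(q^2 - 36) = (q + 2)/(q - 6)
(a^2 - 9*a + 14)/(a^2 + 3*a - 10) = (a - 7)/(a + 5)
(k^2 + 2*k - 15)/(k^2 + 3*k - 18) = (k + 5)/(k + 6)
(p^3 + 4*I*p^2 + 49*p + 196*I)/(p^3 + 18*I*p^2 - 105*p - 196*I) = (p - 7*I)/(p + 7*I)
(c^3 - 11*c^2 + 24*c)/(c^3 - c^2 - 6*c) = (c - 8)/(c + 2)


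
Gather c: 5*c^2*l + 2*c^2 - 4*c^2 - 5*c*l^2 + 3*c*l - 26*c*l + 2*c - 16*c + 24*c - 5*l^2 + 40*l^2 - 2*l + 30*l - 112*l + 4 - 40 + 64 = c^2*(5*l - 2) + c*(-5*l^2 - 23*l + 10) + 35*l^2 - 84*l + 28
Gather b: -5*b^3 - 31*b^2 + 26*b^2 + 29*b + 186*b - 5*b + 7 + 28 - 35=-5*b^3 - 5*b^2 + 210*b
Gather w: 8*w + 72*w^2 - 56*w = 72*w^2 - 48*w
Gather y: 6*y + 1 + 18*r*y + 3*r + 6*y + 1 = 3*r + y*(18*r + 12) + 2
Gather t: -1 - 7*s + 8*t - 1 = -7*s + 8*t - 2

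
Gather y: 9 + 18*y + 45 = 18*y + 54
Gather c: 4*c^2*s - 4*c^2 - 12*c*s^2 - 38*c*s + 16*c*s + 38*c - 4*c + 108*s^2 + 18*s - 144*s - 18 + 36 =c^2*(4*s - 4) + c*(-12*s^2 - 22*s + 34) + 108*s^2 - 126*s + 18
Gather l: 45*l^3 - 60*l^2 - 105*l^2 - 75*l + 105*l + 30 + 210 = 45*l^3 - 165*l^2 + 30*l + 240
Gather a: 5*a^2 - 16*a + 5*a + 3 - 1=5*a^2 - 11*a + 2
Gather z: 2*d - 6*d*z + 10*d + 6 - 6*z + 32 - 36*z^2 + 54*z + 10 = 12*d - 36*z^2 + z*(48 - 6*d) + 48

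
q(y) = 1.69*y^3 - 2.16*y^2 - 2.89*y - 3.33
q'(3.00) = 29.78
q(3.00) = 14.19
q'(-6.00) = 205.55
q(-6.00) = -428.79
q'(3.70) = 50.53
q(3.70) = 42.01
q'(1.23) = -0.53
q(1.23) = -7.01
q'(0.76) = -3.24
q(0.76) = -6.03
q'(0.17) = -3.48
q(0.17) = -3.88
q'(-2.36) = 35.54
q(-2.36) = -30.75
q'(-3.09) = 58.87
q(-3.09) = -64.88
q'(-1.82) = 21.77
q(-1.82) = -15.41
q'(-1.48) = 14.61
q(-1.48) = -9.26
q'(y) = 5.07*y^2 - 4.32*y - 2.89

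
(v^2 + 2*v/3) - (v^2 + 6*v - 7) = 7 - 16*v/3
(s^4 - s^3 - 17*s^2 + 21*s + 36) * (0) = 0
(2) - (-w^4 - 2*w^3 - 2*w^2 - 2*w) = w^4 + 2*w^3 + 2*w^2 + 2*w + 2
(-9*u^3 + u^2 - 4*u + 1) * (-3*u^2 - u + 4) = 27*u^5 + 6*u^4 - 25*u^3 + 5*u^2 - 17*u + 4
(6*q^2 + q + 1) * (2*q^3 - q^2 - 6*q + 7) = 12*q^5 - 4*q^4 - 35*q^3 + 35*q^2 + q + 7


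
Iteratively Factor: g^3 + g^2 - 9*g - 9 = (g + 3)*(g^2 - 2*g - 3) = (g + 1)*(g + 3)*(g - 3)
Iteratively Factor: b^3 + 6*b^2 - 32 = (b + 4)*(b^2 + 2*b - 8) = (b + 4)^2*(b - 2)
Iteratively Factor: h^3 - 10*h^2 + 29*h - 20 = (h - 5)*(h^2 - 5*h + 4) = (h - 5)*(h - 4)*(h - 1)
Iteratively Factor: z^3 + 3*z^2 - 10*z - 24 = (z - 3)*(z^2 + 6*z + 8) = (z - 3)*(z + 4)*(z + 2)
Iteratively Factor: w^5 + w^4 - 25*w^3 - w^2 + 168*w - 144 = (w + 4)*(w^4 - 3*w^3 - 13*w^2 + 51*w - 36) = (w - 3)*(w + 4)*(w^3 - 13*w + 12) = (w - 3)^2*(w + 4)*(w^2 + 3*w - 4) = (w - 3)^2*(w + 4)^2*(w - 1)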